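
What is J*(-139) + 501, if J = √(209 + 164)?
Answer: 501 - 139*√373 ≈ -2183.5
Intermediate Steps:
J = √373 ≈ 19.313
J*(-139) + 501 = √373*(-139) + 501 = -139*√373 + 501 = 501 - 139*√373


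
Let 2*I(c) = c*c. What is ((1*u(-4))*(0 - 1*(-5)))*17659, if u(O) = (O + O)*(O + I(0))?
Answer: 2825440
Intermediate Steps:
I(c) = c**2/2 (I(c) = (c*c)/2 = c**2/2)
u(O) = 2*O**2 (u(O) = (O + O)*(O + (1/2)*0**2) = (2*O)*(O + (1/2)*0) = (2*O)*(O + 0) = (2*O)*O = 2*O**2)
((1*u(-4))*(0 - 1*(-5)))*17659 = ((1*(2*(-4)**2))*(0 - 1*(-5)))*17659 = ((1*(2*16))*(0 + 5))*17659 = ((1*32)*5)*17659 = (32*5)*17659 = 160*17659 = 2825440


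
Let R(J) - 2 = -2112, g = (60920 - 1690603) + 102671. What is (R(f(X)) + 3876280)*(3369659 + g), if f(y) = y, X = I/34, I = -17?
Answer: 7138727727990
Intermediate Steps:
g = -1527012 (g = -1629683 + 102671 = -1527012)
X = -½ (X = -17/34 = -17*1/34 = -½ ≈ -0.50000)
R(J) = -2110 (R(J) = 2 - 2112 = -2110)
(R(f(X)) + 3876280)*(3369659 + g) = (-2110 + 3876280)*(3369659 - 1527012) = 3874170*1842647 = 7138727727990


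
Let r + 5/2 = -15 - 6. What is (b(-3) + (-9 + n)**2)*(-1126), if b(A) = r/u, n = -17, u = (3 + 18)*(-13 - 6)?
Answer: -303735685/399 ≈ -7.6124e+5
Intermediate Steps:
u = -399 (u = 21*(-19) = -399)
r = -47/2 (r = -5/2 + (-15 - 6) = -5/2 - 21 = -47/2 ≈ -23.500)
b(A) = 47/798 (b(A) = -47/2/(-399) = -47/2*(-1/399) = 47/798)
(b(-3) + (-9 + n)**2)*(-1126) = (47/798 + (-9 - 17)**2)*(-1126) = (47/798 + (-26)**2)*(-1126) = (47/798 + 676)*(-1126) = (539495/798)*(-1126) = -303735685/399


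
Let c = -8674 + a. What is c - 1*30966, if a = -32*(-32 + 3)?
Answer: -38712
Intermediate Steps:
a = 928 (a = -32*(-29) = 928)
c = -7746 (c = -8674 + 928 = -7746)
c - 1*30966 = -7746 - 1*30966 = -7746 - 30966 = -38712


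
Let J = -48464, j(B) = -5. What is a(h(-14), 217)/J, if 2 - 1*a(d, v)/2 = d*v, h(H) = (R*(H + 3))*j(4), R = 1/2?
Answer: 11931/48464 ≈ 0.24618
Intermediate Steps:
R = ½ (R = 1*(½) = ½ ≈ 0.50000)
h(H) = -15/2 - 5*H/2 (h(H) = ((H + 3)/2)*(-5) = ((3 + H)/2)*(-5) = (3/2 + H/2)*(-5) = -15/2 - 5*H/2)
a(d, v) = 4 - 2*d*v
a(h(-14), 217)/J = (4 - 2*(-15/2 - 5/2*(-14))*217)/(-48464) = (4 - 2*(-15/2 + 35)*217)*(-1/48464) = (4 - 2*55/2*217)*(-1/48464) = (4 - 11935)*(-1/48464) = -11931*(-1/48464) = 11931/48464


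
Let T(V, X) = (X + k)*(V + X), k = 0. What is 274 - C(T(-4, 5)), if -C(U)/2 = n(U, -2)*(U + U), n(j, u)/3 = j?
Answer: 574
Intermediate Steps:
n(j, u) = 3*j
T(V, X) = X*(V + X) (T(V, X) = (X + 0)*(V + X) = X*(V + X))
C(U) = -12*U**2 (C(U) = -2*3*U*(U + U) = -2*3*U*2*U = -12*U**2)
274 - C(T(-4, 5)) = 274 - (-12)*(5*(-4 + 5))**2 = 274 - (-12)*(5*1)**2 = 274 - (-12)*5**2 = 274 - (-12)*25 = 274 - 1*(-300) = 274 + 300 = 574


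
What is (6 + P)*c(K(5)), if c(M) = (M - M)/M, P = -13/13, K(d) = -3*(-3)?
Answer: 0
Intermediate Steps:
K(d) = 9
P = -1 (P = -13*1/13 = -1)
c(M) = 0 (c(M) = 0/M = 0)
(6 + P)*c(K(5)) = (6 - 1)*0 = 5*0 = 0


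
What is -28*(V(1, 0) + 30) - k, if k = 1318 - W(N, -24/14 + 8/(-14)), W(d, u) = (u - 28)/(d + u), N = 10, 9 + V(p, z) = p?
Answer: -52324/27 ≈ -1937.9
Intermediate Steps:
V(p, z) = -9 + p
W(d, u) = (-28 + u)/(d + u)
k = 35692/27 (k = 1318 - (-28 + (-24/14 + 8/(-14)))/(10 + (-24/14 + 8/(-14))) = 1318 - (-28 + (-24*1/14 + 8*(-1/14)))/(10 + (-24*1/14 + 8*(-1/14))) = 1318 - (-28 + (-12/7 - 4/7))/(10 + (-12/7 - 4/7)) = 1318 - (-28 - 16/7)/(10 - 16/7) = 1318 - (-212)/(54/7*7) = 1318 - 7*(-212)/(54*7) = 1318 - 1*(-106/27) = 1318 + 106/27 = 35692/27 ≈ 1321.9)
-28*(V(1, 0) + 30) - k = -28*((-9 + 1) + 30) - 1*35692/27 = -28*(-8 + 30) - 35692/27 = -28*22 - 35692/27 = -616 - 35692/27 = -52324/27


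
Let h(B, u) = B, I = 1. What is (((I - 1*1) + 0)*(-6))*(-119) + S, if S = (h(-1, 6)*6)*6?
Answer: -36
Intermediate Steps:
S = -36 (S = -1*6*6 = -6*6 = -36)
(((I - 1*1) + 0)*(-6))*(-119) + S = (((1 - 1*1) + 0)*(-6))*(-119) - 36 = (((1 - 1) + 0)*(-6))*(-119) - 36 = ((0 + 0)*(-6))*(-119) - 36 = (0*(-6))*(-119) - 36 = 0*(-119) - 36 = 0 - 36 = -36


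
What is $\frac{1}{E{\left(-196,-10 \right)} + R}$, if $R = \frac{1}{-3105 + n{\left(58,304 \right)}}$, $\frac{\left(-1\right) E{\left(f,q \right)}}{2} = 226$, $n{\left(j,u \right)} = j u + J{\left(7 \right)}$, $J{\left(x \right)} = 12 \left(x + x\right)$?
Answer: $- \frac{14695}{6642139} \approx -0.0022124$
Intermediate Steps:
$J{\left(x \right)} = 24 x$ ($J{\left(x \right)} = 12 \cdot 2 x = 24 x$)
$n{\left(j,u \right)} = 168 + j u$ ($n{\left(j,u \right)} = j u + 24 \cdot 7 = j u + 168 = 168 + j u$)
$E{\left(f,q \right)} = -452$ ($E{\left(f,q \right)} = \left(-2\right) 226 = -452$)
$R = \frac{1}{14695}$ ($R = \frac{1}{-3105 + \left(168 + 58 \cdot 304\right)} = \frac{1}{-3105 + \left(168 + 17632\right)} = \frac{1}{-3105 + 17800} = \frac{1}{14695} \approx 6.805 \cdot 10^{-5}$)
$\frac{1}{E{\left(-196,-10 \right)} + R} = \frac{1}{-452 + \frac{1}{14695}} = \frac{1}{- \frac{6642139}{14695}} = - \frac{14695}{6642139}$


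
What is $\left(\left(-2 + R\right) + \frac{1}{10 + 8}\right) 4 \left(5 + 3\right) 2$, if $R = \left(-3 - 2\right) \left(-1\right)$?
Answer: $\frac{1760}{9} \approx 195.56$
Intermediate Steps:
$R = 5$ ($R = \left(-5\right) \left(-1\right) = 5$)
$\left(\left(-2 + R\right) + \frac{1}{10 + 8}\right) 4 \left(5 + 3\right) 2 = \left(\left(-2 + 5\right) + \frac{1}{10 + 8}\right) 4 \left(5 + 3\right) 2 = \left(3 + \frac{1}{18}\right) 4 \cdot 8 \cdot 2 = \left(3 + \frac{1}{18}\right) 4 \cdot 16 = \frac{55}{18} \cdot 4 \cdot 16 = \frac{110}{9} \cdot 16 = \frac{1760}{9}$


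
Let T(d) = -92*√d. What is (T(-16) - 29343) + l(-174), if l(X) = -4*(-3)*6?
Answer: -29271 - 368*I ≈ -29271.0 - 368.0*I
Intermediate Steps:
l(X) = 72 (l(X) = 12*6 = 72)
(T(-16) - 29343) + l(-174) = (-368*I - 29343) + 72 = (-29343 - 368*I) + 72 = -29271 - 368*I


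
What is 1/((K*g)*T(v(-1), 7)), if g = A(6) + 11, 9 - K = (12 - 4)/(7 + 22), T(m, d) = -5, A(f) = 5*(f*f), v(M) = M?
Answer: -29/241615 ≈ -0.00012003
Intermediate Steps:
A(f) = 5*f²
K = 253/29 (K = 9 - (12 - 4)/(7 + 22) = 9 - 8/29 = 253/29 ≈ 8.7241)
g = 191 (g = 5*6² + 11 = 5*36 + 11 = 180 + 11 = 191)
1/((K*g)*T(v(-1), 7)) = 1/(((253/29)*191)*(-5)) = 1/((48323/29)*(-5)) = 1/(-241615/29) = -29/241615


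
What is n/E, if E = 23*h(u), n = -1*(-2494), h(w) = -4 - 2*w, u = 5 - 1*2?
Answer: -1247/115 ≈ -10.843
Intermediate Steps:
u = 3 (u = 5 - 2 = 3)
n = 2494
E = -230 (E = 23*(-4 - 2*3) = 23*(-4 - 6) = 23*(-10) = -230)
n/E = 2494/(-230) = 2494*(-1/230) = -1247/115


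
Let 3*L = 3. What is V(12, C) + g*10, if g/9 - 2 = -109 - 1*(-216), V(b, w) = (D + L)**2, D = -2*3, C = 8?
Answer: 9835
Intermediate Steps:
D = -6
L = 1 (L = (1/3)*3 = 1)
V(b, w) = 25 (V(b, w) = (-6 + 1)**2 = (-5)**2 = 25)
g = 981 (g = 18 + 9*(-109 - 1*(-216)) = 18 + 9*(-109 + 216) = 18 + 9*107 = 18 + 963 = 981)
V(12, C) + g*10 = 25 + 981*10 = 25 + 9810 = 9835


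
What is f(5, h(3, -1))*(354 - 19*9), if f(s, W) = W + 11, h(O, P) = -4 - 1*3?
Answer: 732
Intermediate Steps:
h(O, P) = -7 (h(O, P) = -4 - 3 = -7)
f(s, W) = 11 + W
f(5, h(3, -1))*(354 - 19*9) = (11 - 7)*(354 - 19*9) = 4*(354 - 171) = 4*183 = 732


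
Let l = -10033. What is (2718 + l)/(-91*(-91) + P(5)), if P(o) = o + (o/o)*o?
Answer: -7315/8291 ≈ -0.88228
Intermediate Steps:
P(o) = 2*o (P(o) = o + 1*o = o + o = 2*o)
(2718 + l)/(-91*(-91) + P(5)) = (2718 - 10033)/(-91*(-91) + 2*5) = -7315/(8281 + 10) = -7315/8291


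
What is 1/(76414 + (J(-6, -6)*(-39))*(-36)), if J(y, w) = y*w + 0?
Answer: 1/126958 ≈ 7.8766e-6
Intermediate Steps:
J(y, w) = w*y (J(y, w) = w*y + 0 = w*y)
1/(76414 + (J(-6, -6)*(-39))*(-36)) = 1/(76414 + (-6*(-6)*(-39))*(-36)) = 1/(76414 + (36*(-39))*(-36)) = 1/(76414 - 1404*(-36)) = 1/(76414 + 50544) = 1/126958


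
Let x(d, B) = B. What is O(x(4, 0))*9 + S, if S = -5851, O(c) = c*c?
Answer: -5851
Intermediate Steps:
O(c) = c²
O(x(4, 0))*9 + S = 0²*9 - 5851 = 0*9 - 5851 = 0 - 5851 = -5851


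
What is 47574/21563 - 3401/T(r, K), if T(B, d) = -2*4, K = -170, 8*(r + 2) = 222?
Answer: 73716355/172504 ≈ 427.33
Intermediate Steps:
r = 103/4 (r = -2 + (⅛)*222 = -2 + 111/4 = 103/4 ≈ 25.750)
T(B, d) = -8
47574/21563 - 3401/T(r, K) = 47574/21563 - 3401/(-8) = 47574*(1/21563) - 3401*(-⅛) = 47574/21563 + 3401/8 = 73716355/172504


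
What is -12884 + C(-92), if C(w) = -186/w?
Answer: -592571/46 ≈ -12882.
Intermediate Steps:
-12884 + C(-92) = -12884 - 186/(-92) = -12884 - 186*(-1/92) = -12884 + 93/46 = -592571/46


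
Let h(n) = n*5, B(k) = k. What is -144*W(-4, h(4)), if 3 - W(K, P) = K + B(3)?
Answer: -576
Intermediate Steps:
h(n) = 5*n
W(K, P) = -K (W(K, P) = 3 - (K + 3) = 3 - (3 + K) = 3 + (-3 - K) = -K)
-144*W(-4, h(4)) = -(-144)*(-4) = -144*4 = -576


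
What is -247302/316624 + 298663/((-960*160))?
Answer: -753121937/276326400 ≈ -2.7255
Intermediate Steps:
-247302/316624 + 298663/((-960*160)) = -247302*1/316624 + 298663/(-153600) = -11241/14392 + 298663*(-1/153600) = -11241/14392 - 298663/153600 = -753121937/276326400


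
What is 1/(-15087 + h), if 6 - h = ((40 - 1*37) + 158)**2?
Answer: -1/41002 ≈ -2.4389e-5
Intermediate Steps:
h = -25915 (h = 6 - ((40 - 1*37) + 158)**2 = 6 - ((40 - 37) + 158)**2 = 6 - (3 + 158)**2 = 6 - 1*161**2 = 6 - 1*25921 = 6 - 25921 = -25915)
1/(-15087 + h) = 1/(-15087 - 25915) = 1/(-41002) = -1/41002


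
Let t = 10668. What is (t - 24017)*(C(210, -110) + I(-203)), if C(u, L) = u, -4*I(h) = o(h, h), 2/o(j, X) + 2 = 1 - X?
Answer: -1132515811/404 ≈ -2.8033e+6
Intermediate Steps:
o(j, X) = 2/(-1 - X) (o(j, X) = 2/(-2 + (1 - X)) = 2/(-1 - X))
I(h) = 1/(2*(1 + h)) (I(h) = -(-1)/(2*(1 + h)) = 1/(2*(1 + h)))
(t - 24017)*(C(210, -110) + I(-203)) = (10668 - 24017)*(210 + 1/(2*(1 - 203))) = -13349*(210 + (1/2)/(-202)) = -13349*(210 + (1/2)*(-1/202)) = -13349*(210 - 1/404) = -13349*84839/404 = -1132515811/404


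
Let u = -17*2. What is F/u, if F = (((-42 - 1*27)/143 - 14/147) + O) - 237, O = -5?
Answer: 728461/102102 ≈ 7.1346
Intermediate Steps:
u = -34
F = -728461/3003 (F = (((-42 - 1*27)/143 - 14/147) - 5) - 237 = (((-42 - 27)*(1/143) - 14*1/147) - 5) - 237 = ((-69*1/143 - 2/21) - 5) - 237 = ((-69/143 - 2/21) - 5) - 237 = (-1735/3003 - 5) - 237 = -16750/3003 - 237 = -728461/3003 ≈ -242.58)
F/u = -728461/3003/(-34) = -728461/3003*(-1/34) = 728461/102102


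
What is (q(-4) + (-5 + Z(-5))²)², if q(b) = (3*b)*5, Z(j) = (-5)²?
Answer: 115600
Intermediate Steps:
Z(j) = 25
q(b) = 15*b
(q(-4) + (-5 + Z(-5))²)² = (15*(-4) + (-5 + 25)²)² = (-60 + 20²)² = (-60 + 400)² = 340² = 115600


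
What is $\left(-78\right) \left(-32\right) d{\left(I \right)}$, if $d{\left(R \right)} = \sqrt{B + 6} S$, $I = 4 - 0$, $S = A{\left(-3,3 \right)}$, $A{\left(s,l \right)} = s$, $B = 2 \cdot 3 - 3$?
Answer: $-22464$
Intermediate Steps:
$B = 3$ ($B = 6 - 3 = 3$)
$S = -3$
$I = 4$ ($I = 4 + 0 = 4$)
$d{\left(R \right)} = -9$ ($d{\left(R \right)} = \sqrt{3 + 6} \left(-3\right) = \sqrt{9} \left(-3\right) = 3 \left(-3\right) = -9$)
$\left(-78\right) \left(-32\right) d{\left(I \right)} = \left(-78\right) \left(-32\right) \left(-9\right) = 2496 \left(-9\right) = -22464$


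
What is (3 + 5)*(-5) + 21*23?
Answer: 443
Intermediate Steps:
(3 + 5)*(-5) + 21*23 = 8*(-5) + 483 = -40 + 483 = 443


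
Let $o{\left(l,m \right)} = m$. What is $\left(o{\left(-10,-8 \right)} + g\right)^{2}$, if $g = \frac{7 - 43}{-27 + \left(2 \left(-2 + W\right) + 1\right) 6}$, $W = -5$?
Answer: $\frac{71824}{1225} \approx 58.632$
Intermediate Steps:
$g = \frac{12}{35}$ ($g = \frac{7 - 43}{-27 + \left(2 \left(-2 - 5\right) + 1\right) 6} = - \frac{36}{-27 + \left(2 \left(-7\right) + 1\right) 6} = - \frac{36}{-27 + \left(-14 + 1\right) 6} = - \frac{36}{-27 - 78} = - \frac{36}{-105} = \left(-36\right) \left(- \frac{1}{105}\right) = \frac{12}{35} \approx 0.34286$)
$\left(o{\left(-10,-8 \right)} + g\right)^{2} = \left(-8 + \frac{12}{35}\right)^{2} = \left(- \frac{268}{35}\right)^{2} = \frac{71824}{1225}$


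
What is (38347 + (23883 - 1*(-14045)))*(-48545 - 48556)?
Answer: -7406378775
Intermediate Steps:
(38347 + (23883 - 1*(-14045)))*(-48545 - 48556) = (38347 + (23883 + 14045))*(-97101) = (38347 + 37928)*(-97101) = 76275*(-97101) = -7406378775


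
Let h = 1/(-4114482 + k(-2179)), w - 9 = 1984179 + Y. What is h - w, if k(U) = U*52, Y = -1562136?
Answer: -1784347225081/4227790 ≈ -4.2205e+5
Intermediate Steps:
k(U) = 52*U
w = 422052 (w = 9 + (1984179 - 1562136) = 9 + 422043 = 422052)
h = -1/4227790 (h = 1/(-4114482 + 52*(-2179)) = 1/(-4114482 - 113308) = 1/(-4227790) = -1/4227790 ≈ -2.3653e-7)
h - w = -1/4227790 - 1*422052 = -1/4227790 - 422052 = -1784347225081/4227790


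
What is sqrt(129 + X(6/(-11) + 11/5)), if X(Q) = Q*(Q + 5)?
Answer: 3*sqrt(47059)/55 ≈ 11.833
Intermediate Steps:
X(Q) = Q*(5 + Q)
sqrt(129 + X(6/(-11) + 11/5)) = sqrt(129 + (6/(-11) + 11/5)*(5 + (6/(-11) + 11/5))) = sqrt(129 + (6*(-1/11) + 11*(1/5))*(5 + (6*(-1/11) + 11*(1/5)))) = sqrt(129 + (-6/11 + 11/5)*(5 + (-6/11 + 11/5))) = sqrt(129 + 91*(5 + 91/55)/55) = sqrt(129 + (91/55)*(366/55)) = sqrt(129 + 33306/3025) = sqrt(423531/3025) = 3*sqrt(47059)/55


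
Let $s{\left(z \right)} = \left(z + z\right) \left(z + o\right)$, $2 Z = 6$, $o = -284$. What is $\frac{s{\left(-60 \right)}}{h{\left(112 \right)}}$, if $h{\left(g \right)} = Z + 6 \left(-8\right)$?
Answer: $- \frac{2752}{3} \approx -917.33$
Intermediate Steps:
$Z = 3$ ($Z = \frac{1}{2} \cdot 6 = 3$)
$h{\left(g \right)} = -45$ ($h{\left(g \right)} = 3 + 6 \left(-8\right) = 3 - 48 = -45$)
$s{\left(z \right)} = 2 z \left(-284 + z\right)$ ($s{\left(z \right)} = \left(z + z\right) \left(z - 284\right) = 2 z \left(-284 + z\right)$)
$\frac{s{\left(-60 \right)}}{h{\left(112 \right)}} = \frac{2 \left(-60\right) \left(-284 - 60\right)}{-45} = 2 \left(-60\right) \left(-344\right) \left(- \frac{1}{45}\right) = 41280 \left(- \frac{1}{45}\right) = - \frac{2752}{3}$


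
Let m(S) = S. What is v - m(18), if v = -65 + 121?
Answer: 38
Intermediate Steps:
v = 56
v - m(18) = 56 - 1*18 = 56 - 18 = 38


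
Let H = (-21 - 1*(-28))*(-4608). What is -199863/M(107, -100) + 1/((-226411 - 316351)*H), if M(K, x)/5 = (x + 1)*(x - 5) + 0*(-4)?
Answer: -1683053251559/437683276800 ≈ -3.8454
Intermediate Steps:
H = -32256 (H = (-21 + 28)*(-4608) = 7*(-4608) = -32256)
M(K, x) = 5*(1 + x)*(-5 + x) (M(K, x) = 5*((x + 1)*(x - 5) + 0*(-4)) = 5*((1 + x)*(-5 + x) + 0) = 5*((1 + x)*(-5 + x)) = 5*(1 + x)*(-5 + x))
-199863/M(107, -100) + 1/((-226411 - 316351)*H) = -199863/(-25 - 20*(-100) + 5*(-100)²) + 1/(-226411 - 316351*(-32256)) = -199863/(-25 + 2000 + 5*10000) - 1/32256/(-542762) = -199863/(-25 + 2000 + 50000) - 1/542762*(-1/32256) = -199863/51975 + 1/17507331072 = -199863*1/51975 + 1/17507331072 = -22207/5775 + 1/17507331072 = -1683053251559/437683276800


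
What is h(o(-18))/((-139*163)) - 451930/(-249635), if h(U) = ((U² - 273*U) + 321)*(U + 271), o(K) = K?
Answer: -68170805227/1131196039 ≈ -60.264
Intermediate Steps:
h(U) = (271 + U)*(321 + U² - 273*U) (h(U) = (321 + U² - 273*U)*(271 + U) = (271 + U)*(321 + U² - 273*U))
h(o(-18))/((-139*163)) - 451930/(-249635) = (86991 + (-18)³ - 73662*(-18) - 2*(-18)²)/((-139*163)) - 451930/(-249635) = (86991 - 5832 + 1325916 - 2*324)/(-22657) - 451930*(-1/249635) = (86991 - 5832 + 1325916 - 648)*(-1/22657) + 90386/49927 = 1406427*(-1/22657) + 90386/49927 = -1406427/22657 + 90386/49927 = -68170805227/1131196039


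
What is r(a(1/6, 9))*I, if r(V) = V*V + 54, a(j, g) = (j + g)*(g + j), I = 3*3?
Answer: 9220609/144 ≈ 64032.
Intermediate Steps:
I = 9
a(j, g) = (g + j)**2 (a(j, g) = (g + j)*(g + j) = (g + j)**2)
r(V) = 54 + V**2 (r(V) = V**2 + 54 = 54 + V**2)
r(a(1/6, 9))*I = (54 + ((9 + 1/6)**2)**2)*9 = (54 + ((55/6)**2)**2)*9 = (54 + (3025/36)**2)*9 = (54 + 9150625/1296)*9 = (9220609/1296)*9 = 9220609/144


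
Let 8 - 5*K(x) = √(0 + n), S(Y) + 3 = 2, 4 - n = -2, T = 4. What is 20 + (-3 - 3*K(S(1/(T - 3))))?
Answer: 61/5 + 3*√6/5 ≈ 13.670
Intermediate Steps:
n = 6 (n = 4 - 1*(-2) = 4 + 2 = 6)
S(Y) = -1 (S(Y) = -3 + 2 = -1)
K(x) = 8/5 - √6/5 (K(x) = 8/5 - √(0 + 6)/5 = 8/5 - √6/5)
20 + (-3 - 3*K(S(1/(T - 3)))) = 20 + (-3 - 3*(8/5 - √6/5)) = 20 + (-3 + (-24/5 + 3*√6/5)) = 20 + (-39/5 + 3*√6/5) = 61/5 + 3*√6/5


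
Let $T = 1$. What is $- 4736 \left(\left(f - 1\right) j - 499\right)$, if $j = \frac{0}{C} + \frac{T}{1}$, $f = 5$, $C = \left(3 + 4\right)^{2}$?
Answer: $2344320$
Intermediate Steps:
$C = 49$ ($C = 7^{2} = 49$)
$j = 1$ ($j = \frac{0}{49} + 1 \cdot 1^{-1} = 0 \cdot \frac{1}{49} + 1 \cdot 1 = 0 + 1 = 1$)
$- 4736 \left(\left(f - 1\right) j - 499\right) = - 4736 \left(\left(5 - 1\right) 1 - 499\right) = - 4736 \left(4 \cdot 1 - 499\right) = - 4736 \left(4 - 499\right) = \left(-4736\right) \left(-495\right) = 2344320$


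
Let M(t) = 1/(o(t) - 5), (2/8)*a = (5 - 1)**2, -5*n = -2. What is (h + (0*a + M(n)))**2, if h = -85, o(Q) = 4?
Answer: 7396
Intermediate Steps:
n = 2/5 (n = -1/5*(-2) = 2/5 ≈ 0.40000)
a = 64 (a = 4*(5 - 1)**2 = 4*4**2 = 4*16 = 64)
M(t) = -1 (M(t) = 1/(4 - 5) = 1/(-1) = -1)
(h + (0*a + M(n)))**2 = (-85 + (0*64 - 1))**2 = (-85 + (0 - 1))**2 = (-85 - 1)**2 = (-86)**2 = 7396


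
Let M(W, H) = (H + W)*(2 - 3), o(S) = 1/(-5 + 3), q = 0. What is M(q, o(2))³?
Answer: ⅛ ≈ 0.12500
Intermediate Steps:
o(S) = -½ (o(S) = 1/(-2) = -½)
M(W, H) = -H - W (M(W, H) = (H + W)*(-1) = -H - W)
M(q, o(2))³ = (-1*(-½) - 1*0)³ = (½ + 0)³ = (½)³ = ⅛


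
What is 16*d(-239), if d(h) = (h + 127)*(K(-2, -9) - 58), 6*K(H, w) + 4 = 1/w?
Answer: 2839424/27 ≈ 1.0516e+5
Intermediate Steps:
K(H, w) = -2/3 + 1/(6*w)
d(h) = -402463/54 - 3169*h/54 (d(h) = (h + 127)*((1/6)*(1 - 4*(-9))/(-9) - 58) = (127 + h)*((1/6)*(-1/9)*(1 + 36) - 58) = (127 + h)*((1/6)*(-1/9)*37 - 58) = (127 + h)*(-37/54 - 58) = (127 + h)*(-3169/54) = -402463/54 - 3169*h/54)
16*d(-239) = 16*(-402463/54 - 3169/54*(-239)) = 16*(-402463/54 + 757391/54) = 16*(177464/27) = 2839424/27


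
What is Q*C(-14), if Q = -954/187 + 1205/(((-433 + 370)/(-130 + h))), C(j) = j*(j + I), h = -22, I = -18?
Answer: 2188212352/1683 ≈ 1.3002e+6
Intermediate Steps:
C(j) = j*(-18 + j) (C(j) = j*(j - 18) = j*(-18 + j))
Q = 34190818/11781 (Q = -954/187 + 1205/(((-433 + 370)/(-130 - 22))) = -954*1/187 + 1205/((-63/(-152))) = -954/187 + 1205/((-63*(-1/152))) = -954/187 + 1205/(63/152) = -954/187 + 1205*(152/63) = -954/187 + 183160/63 = 34190818/11781 ≈ 2902.2)
Q*C(-14) = 34190818*(-14*(-18 - 14))/11781 = 34190818*(-14*(-32))/11781 = (34190818/11781)*448 = 2188212352/1683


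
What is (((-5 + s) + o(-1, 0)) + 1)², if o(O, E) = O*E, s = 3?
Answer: 1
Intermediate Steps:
o(O, E) = E*O
(((-5 + s) + o(-1, 0)) + 1)² = (((-5 + 3) + 0*(-1)) + 1)² = ((-2 + 0) + 1)² = (-2 + 1)² = (-1)² = 1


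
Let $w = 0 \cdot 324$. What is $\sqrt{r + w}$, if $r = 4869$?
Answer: $3 \sqrt{541} \approx 69.778$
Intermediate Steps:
$w = 0$
$\sqrt{r + w} = \sqrt{4869 + 0} = \sqrt{4869} = 3 \sqrt{541}$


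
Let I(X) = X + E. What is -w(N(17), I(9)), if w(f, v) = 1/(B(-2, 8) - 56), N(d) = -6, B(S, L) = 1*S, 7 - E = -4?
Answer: 1/58 ≈ 0.017241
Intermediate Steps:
E = 11 (E = 7 - 1*(-4) = 7 + 4 = 11)
B(S, L) = S
I(X) = 11 + X (I(X) = X + 11 = 11 + X)
w(f, v) = -1/58 (w(f, v) = 1/(-2 - 56) = 1/(-58) = -1/58)
-w(N(17), I(9)) = -1*(-1/58) = 1/58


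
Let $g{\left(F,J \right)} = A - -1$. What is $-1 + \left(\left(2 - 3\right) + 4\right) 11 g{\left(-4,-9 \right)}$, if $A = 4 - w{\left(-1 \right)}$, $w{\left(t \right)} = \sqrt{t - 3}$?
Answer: $164 - 66 i \approx 164.0 - 66.0 i$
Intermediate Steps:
$w{\left(t \right)} = \sqrt{-3 + t}$
$A = 4 - 2 i$ ($A = 4 - \sqrt{-3 - 1} = 4 - \sqrt{-4} = 4 - 2 i \approx 4.0 - 2.0 i$)
$g{\left(F,J \right)} = 5 - 2 i$ ($g{\left(F,J \right)} = \left(4 - 2 i\right) - -1 = \left(4 - 2 i\right) + 1 = 5 - 2 i$)
$-1 + \left(\left(2 - 3\right) + 4\right) 11 g{\left(-4,-9 \right)} = -1 + \left(\left(2 - 3\right) + 4\right) 11 \left(5 - 2 i\right) = -1 + \left(-1 + 4\right) 11 \left(5 - 2 i\right) = -1 + 3 \cdot 11 \left(5 - 2 i\right) = -1 + 33 \left(5 - 2 i\right) = -1 + \left(165 - 66 i\right) = 164 - 66 i$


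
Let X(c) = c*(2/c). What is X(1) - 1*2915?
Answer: -2913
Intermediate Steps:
X(c) = 2
X(1) - 1*2915 = 2 - 1*2915 = 2 - 2915 = -2913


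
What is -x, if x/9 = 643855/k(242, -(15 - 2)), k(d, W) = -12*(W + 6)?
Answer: -1931565/28 ≈ -68985.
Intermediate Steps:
k(d, W) = -72 - 12*W (k(d, W) = -12*(6 + W) = -72 - 12*W)
x = 1931565/28 (x = 9*(643855/(-72 - (-12)*(15 - 2))) = 9*(643855/(-72 - (-12)*13)) = 9*(643855/(-72 - 12*(-13))) = 9*(643855/(-72 + 156)) = 9*(643855/84) = 1931565/28 ≈ 68985.)
-x = -1*1931565/28 = -1931565/28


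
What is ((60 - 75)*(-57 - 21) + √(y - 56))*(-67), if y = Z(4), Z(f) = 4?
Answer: -78390 - 134*I*√13 ≈ -78390.0 - 483.14*I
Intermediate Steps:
y = 4
((60 - 75)*(-57 - 21) + √(y - 56))*(-67) = ((60 - 75)*(-57 - 21) + √(4 - 56))*(-67) = (-15*(-78) + √(-52))*(-67) = (1170 + 2*I*√13)*(-67) = -78390 - 134*I*√13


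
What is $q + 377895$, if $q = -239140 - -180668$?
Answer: $319423$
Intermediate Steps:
$q = -58472$ ($q = -239140 + 180668 = -58472$)
$q + 377895 = -58472 + 377895 = 319423$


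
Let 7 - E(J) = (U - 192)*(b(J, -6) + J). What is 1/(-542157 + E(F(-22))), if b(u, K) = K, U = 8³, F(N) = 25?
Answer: -1/548230 ≈ -1.8241e-6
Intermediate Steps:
U = 512
E(J) = 1927 - 320*J (E(J) = 7 - (512 - 192)*(-6 + J) = 7 - 320*(-6 + J) = 7 - (-1920 + 320*J) = 7 + (1920 - 320*J) = 1927 - 320*J)
1/(-542157 + E(F(-22))) = 1/(-542157 + (1927 - 320*25)) = 1/(-542157 + (1927 - 8000)) = 1/(-542157 - 6073) = 1/(-548230) = -1/548230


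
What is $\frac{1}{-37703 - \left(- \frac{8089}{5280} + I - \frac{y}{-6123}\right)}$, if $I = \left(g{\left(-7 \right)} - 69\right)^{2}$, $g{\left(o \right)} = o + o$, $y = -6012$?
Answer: $- \frac{10776480}{480517705391} \approx -2.2427 \cdot 10^{-5}$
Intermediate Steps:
$g{\left(o \right)} = 2 o$
$I = 6889$ ($I = \left(2 \left(-7\right) - 69\right)^{2} = \left(-14 - 69\right)^{2} = \left(-83\right)^{2} = 6889$)
$\frac{1}{-37703 - \left(- \frac{8089}{5280} + I - \frac{y}{-6123}\right)} = \frac{1}{-37703 + \left(\left(\frac{24267}{15840} - \frac{6012}{-6123}\right) - 6889\right)} = \frac{1}{-37703 + \left(\left(24267 \cdot \frac{1}{15840} - - \frac{2004}{2041}\right) - 6889\right)} = \frac{1}{-37703 + \left(\left(\frac{8089}{5280} + \frac{2004}{2041}\right) - 6889\right)} = \frac{1}{-37703 + \left(\frac{27090769}{10776480} - 6889\right)} = \frac{1}{-37703 - \frac{74212079951}{10776480}} = \frac{1}{- \frac{480517705391}{10776480}} = - \frac{10776480}{480517705391}$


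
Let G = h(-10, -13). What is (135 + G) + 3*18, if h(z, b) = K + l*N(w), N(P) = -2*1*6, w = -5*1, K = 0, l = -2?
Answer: 213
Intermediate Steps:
w = -5
N(P) = -12 (N(P) = -2*6 = -12)
h(z, b) = 24 (h(z, b) = 0 - 2*(-12) = 0 + 24 = 24)
G = 24
(135 + G) + 3*18 = (135 + 24) + 3*18 = 159 + 54 = 213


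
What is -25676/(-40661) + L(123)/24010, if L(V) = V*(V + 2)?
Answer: 248328727/195254122 ≈ 1.2718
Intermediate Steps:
L(V) = V*(2 + V)
-25676/(-40661) + L(123)/24010 = -25676/(-40661) + (123*(2 + 123))/24010 = -25676*(-1/40661) + (123*125)*(1/24010) = 25676/40661 + 15375*(1/24010) = 25676/40661 + 3075/4802 = 248328727/195254122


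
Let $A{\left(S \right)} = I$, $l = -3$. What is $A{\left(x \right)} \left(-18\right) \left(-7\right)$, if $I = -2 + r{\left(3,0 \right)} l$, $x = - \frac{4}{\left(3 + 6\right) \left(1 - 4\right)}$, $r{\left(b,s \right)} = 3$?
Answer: $-1386$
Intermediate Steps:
$x = \frac{4}{27}$ ($x = - \frac{4}{9 \left(-3\right)} = - \frac{4}{-27} = \left(-4\right) \left(- \frac{1}{27}\right) = \frac{4}{27} \approx 0.14815$)
$I = -11$ ($I = -2 + 3 \left(-3\right) = -2 - 9 = -11$)
$A{\left(S \right)} = -11$
$A{\left(x \right)} \left(-18\right) \left(-7\right) = \left(-11\right) \left(-18\right) \left(-7\right) = 198 \left(-7\right) = -1386$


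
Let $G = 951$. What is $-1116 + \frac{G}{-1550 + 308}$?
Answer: $- \frac{462341}{414} \approx -1116.8$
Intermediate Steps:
$-1116 + \frac{G}{-1550 + 308} = -1116 + \frac{1}{-1550 + 308} \cdot 951 = -1116 + \frac{1}{-1242} \cdot 951 = -1116 - \frac{317}{414} = - \frac{462341}{414}$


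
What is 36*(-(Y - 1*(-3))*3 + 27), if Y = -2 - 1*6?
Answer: 1512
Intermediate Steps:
Y = -8 (Y = -2 - 6 = -8)
36*(-(Y - 1*(-3))*3 + 27) = 36*(-(-8 - 1*(-3))*3 + 27) = 36*(-(-8 + 3)*3 + 27) = 36*(-1*(-5)*3 + 27) = 36*(5*3 + 27) = 36*(15 + 27) = 36*42 = 1512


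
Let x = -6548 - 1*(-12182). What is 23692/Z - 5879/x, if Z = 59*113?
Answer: 94285435/37561878 ≈ 2.5101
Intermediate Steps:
Z = 6667
x = 5634 (x = -6548 + 12182 = 5634)
23692/Z - 5879/x = 23692/6667 - 5879/5634 = 94285435/37561878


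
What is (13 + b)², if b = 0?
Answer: 169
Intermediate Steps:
(13 + b)² = (13 + 0)² = 13² = 169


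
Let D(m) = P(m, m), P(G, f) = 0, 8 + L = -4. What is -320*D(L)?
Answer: 0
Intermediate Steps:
L = -12 (L = -8 - 4 = -12)
D(m) = 0
-320*D(L) = -320*0 = 0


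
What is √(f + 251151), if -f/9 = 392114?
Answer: 5*I*√131115 ≈ 1810.5*I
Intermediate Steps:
f = -3529026 (f = -9*392114 = -3529026)
√(f + 251151) = √(-3529026 + 251151) = √(-3277875) = 5*I*√131115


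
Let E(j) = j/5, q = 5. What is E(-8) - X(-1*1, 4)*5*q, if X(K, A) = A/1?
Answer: -508/5 ≈ -101.60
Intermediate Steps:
E(j) = j/5 (E(j) = j*(⅕) = j/5)
X(K, A) = A (X(K, A) = A*1 = A)
E(-8) - X(-1*1, 4)*5*q = (⅕)*(-8) - 4*5*5 = -8/5 - 20*5 = -8/5 - 1*100 = -8/5 - 100 = -508/5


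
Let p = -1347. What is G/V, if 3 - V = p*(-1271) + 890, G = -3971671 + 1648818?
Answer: 2322853/1712924 ≈ 1.3561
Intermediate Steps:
G = -2322853
V = -1712924 (V = 3 - (-1347*(-1271) + 890) = 3 - (1712037 + 890) = 3 - 1*1712927 = 3 - 1712927 = -1712924)
G/V = -2322853/(-1712924) = -2322853*(-1/1712924) = 2322853/1712924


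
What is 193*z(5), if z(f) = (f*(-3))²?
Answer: 43425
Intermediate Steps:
z(f) = 9*f² (z(f) = (-3*f)² = 9*f²)
193*z(5) = 193*(9*5²) = 193*(9*25) = 193*225 = 43425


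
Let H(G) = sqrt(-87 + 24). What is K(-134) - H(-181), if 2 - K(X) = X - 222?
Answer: 358 - 3*I*sqrt(7) ≈ 358.0 - 7.9373*I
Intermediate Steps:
H(G) = 3*I*sqrt(7) (H(G) = sqrt(-63) = 3*I*sqrt(7))
K(X) = 224 - X (K(X) = 2 - (X - 222) = 2 - (-222 + X) = 2 + (222 - X) = 224 - X)
K(-134) - H(-181) = (224 - 1*(-134)) - 3*I*sqrt(7) = (224 + 134) - 3*I*sqrt(7) = 358 - 3*I*sqrt(7)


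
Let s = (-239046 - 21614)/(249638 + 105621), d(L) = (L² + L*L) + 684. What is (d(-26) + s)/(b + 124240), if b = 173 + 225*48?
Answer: 723046664/48035635167 ≈ 0.015052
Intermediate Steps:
d(L) = 684 + 2*L² (d(L) = (L² + L²) + 684 = 2*L² + 684 = 684 + 2*L²)
s = -260660/355259 ≈ -0.73372
b = 10973 (b = 173 + 10800 = 10973)
(d(-26) + s)/(b + 124240) = ((684 + 2*(-26)²) - 260660/355259)/(10973 + 124240) = ((684 + 2*676) - 260660/355259)/135213 = ((684 + 1352) - 260660/355259)*(1/135213) = (2036 - 260660/355259)*(1/135213) = (723046664/355259)*(1/135213) = 723046664/48035635167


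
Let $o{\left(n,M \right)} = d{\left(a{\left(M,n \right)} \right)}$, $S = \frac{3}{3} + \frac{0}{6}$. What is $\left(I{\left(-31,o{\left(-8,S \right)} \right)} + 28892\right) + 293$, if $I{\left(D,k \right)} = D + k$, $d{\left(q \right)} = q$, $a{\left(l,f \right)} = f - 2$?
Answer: $29144$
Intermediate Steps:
$a{\left(l,f \right)} = -2 + f$
$S = 1$ ($S = 3 \cdot \frac{1}{3} + 0 \cdot \frac{1}{6} = 1 + 0 = 1$)
$o{\left(n,M \right)} = -2 + n$
$\left(I{\left(-31,o{\left(-8,S \right)} \right)} + 28892\right) + 293 = \left(\left(-31 - 10\right) + 28892\right) + 293 = \left(-41 + 28892\right) + 293 = 28851 + 293 = 29144$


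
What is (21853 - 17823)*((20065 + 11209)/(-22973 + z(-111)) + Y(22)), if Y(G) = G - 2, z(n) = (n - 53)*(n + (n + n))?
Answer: 2676137620/31639 ≈ 84584.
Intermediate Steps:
z(n) = 3*n*(-53 + n) (z(n) = (-53 + n)*(n + 2*n) = (-53 + n)*(3*n) = 3*n*(-53 + n))
Y(G) = -2 + G
(21853 - 17823)*((20065 + 11209)/(-22973 + z(-111)) + Y(22)) = (21853 - 17823)*((20065 + 11209)/(-22973 + 3*(-111)*(-53 - 111)) + (-2 + 22)) = 4030*(31274/(-22973 + 3*(-111)*(-164)) + 20) = 4030*(31274/(-22973 + 54612) + 20) = 4030*(31274/31639 + 20) = 4030*(664054/31639) = 2676137620/31639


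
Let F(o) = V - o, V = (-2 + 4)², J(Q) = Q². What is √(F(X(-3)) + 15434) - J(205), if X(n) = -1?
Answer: -42025 + √15439 ≈ -41901.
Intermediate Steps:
V = 4 (V = 2² = 4)
F(o) = 4 - o
√(F(X(-3)) + 15434) - J(205) = √((4 - 1*(-1)) + 15434) - 1*205² = √((4 + 1) + 15434) - 1*42025 = √(5 + 15434) - 42025 = √15439 - 42025 = -42025 + √15439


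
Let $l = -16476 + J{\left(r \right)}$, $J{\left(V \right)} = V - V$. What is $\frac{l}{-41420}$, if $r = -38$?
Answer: $\frac{4119}{10355} \approx 0.39778$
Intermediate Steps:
$J{\left(V \right)} = 0$
$l = -16476$ ($l = -16476 + 0 = -16476$)
$\frac{l}{-41420} = - \frac{16476}{-41420} = \left(-16476\right) \left(- \frac{1}{41420}\right) = \frac{4119}{10355}$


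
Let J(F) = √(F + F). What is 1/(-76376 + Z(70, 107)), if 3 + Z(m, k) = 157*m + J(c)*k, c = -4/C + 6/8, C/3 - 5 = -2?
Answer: -1177002/76962857839 - 321*√22/76962857839 ≈ -1.5313e-5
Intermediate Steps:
C = 9 (C = 15 + 3*(-2) = 15 - 6 = 9)
c = 11/36 (c = -4/9 + 6/8 = -4*⅑ + 6*(⅛) = -4/9 + ¾ = 11/36 ≈ 0.30556)
J(F) = √2*√F (J(F) = √(2*F) = √2*√F)
Z(m, k) = -3 + 157*m + k*√22/6 (Z(m, k) = -3 + (157*m + (√2*√(11/36))*k) = -3 + (157*m + (√2*(√11/6))*k) = -3 + (157*m + (√22/6)*k) = -3 + (157*m + k*√22/6) = -3 + 157*m + k*√22/6)
1/(-76376 + Z(70, 107)) = 1/(-76376 + (-3 + 157*70 + (⅙)*107*√22)) = 1/(-76376 + (-3 + 10990 + 107*√22/6)) = 1/(-76376 + (10987 + 107*√22/6)) = 1/(-65389 + 107*√22/6)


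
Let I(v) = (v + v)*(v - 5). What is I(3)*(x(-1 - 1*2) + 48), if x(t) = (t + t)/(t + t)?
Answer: -588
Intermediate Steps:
I(v) = 2*v*(-5 + v) (I(v) = (2*v)*(-5 + v) = 2*v*(-5 + v))
x(t) = 1 (x(t) = (2*t)/((2*t)) = (2*t)*(1/(2*t)) = 1)
I(3)*(x(-1 - 1*2) + 48) = (2*3*(-5 + 3))*(1 + 48) = (2*3*(-2))*49 = -12*49 = -588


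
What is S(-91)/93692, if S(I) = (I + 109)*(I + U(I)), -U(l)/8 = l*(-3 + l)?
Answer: -616707/46846 ≈ -13.165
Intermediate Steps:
U(l) = -8*l*(-3 + l)
S(I) = (109 + I)*(I + 8*I*(3 - I)) (S(I) = (I + 109)*(I + 8*I*(3 - I)) = (109 + I)*(I + 8*I*(3 - I)))
S(-91)/93692 = -91*(2725 - 847*(-91) - 8*(-91)²)/93692 = -91*(2725 + 77077 - 8*8281)*(1/93692) = -91*(2725 + 77077 - 66248)*(1/93692) = -91*13554*(1/93692) = -1233414*1/93692 = -616707/46846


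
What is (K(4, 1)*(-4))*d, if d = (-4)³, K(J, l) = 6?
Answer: 1536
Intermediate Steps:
d = -64
(K(4, 1)*(-4))*d = (6*(-4))*(-64) = -24*(-64) = 1536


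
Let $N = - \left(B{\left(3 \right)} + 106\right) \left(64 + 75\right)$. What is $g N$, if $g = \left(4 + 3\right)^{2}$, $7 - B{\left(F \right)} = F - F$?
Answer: $-769643$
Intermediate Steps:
$B{\left(F \right)} = 7$ ($B{\left(F \right)} = 7 - \left(F - F\right) = 7 - 0 = 7 + 0 = 7$)
$g = 49$ ($g = 7^{2} = 49$)
$N = -15707$ ($N = - \left(7 + 106\right) \left(64 + 75\right) = - 113 \cdot 139 = \left(-1\right) 15707 = -15707$)
$g N = 49 \left(-15707\right) = -769643$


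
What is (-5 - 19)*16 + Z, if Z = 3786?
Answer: 3402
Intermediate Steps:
(-5 - 19)*16 + Z = (-5 - 19)*16 + 3786 = -24*16 + 3786 = -384 + 3786 = 3402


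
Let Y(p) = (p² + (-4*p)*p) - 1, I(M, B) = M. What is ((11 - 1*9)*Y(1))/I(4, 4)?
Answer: -2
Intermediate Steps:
Y(p) = -1 - 3*p² (Y(p) = (p² - 4*p²) - 1 = -3*p² - 1 = -1 - 3*p²)
((11 - 1*9)*Y(1))/I(4, 4) = ((11 - 1*9)*(-1 - 3*1²))/4 = ((11 - 9)*(-1 - 3*1))*(¼) = (2*(-1 - 3))*(¼) = (2*(-4))*(¼) = -8*¼ = -2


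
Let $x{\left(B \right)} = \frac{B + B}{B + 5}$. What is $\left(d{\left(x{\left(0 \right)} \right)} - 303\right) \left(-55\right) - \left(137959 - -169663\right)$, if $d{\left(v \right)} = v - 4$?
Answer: $-290737$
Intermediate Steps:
$x{\left(B \right)} = \frac{2 B}{5 + B}$
$d{\left(v \right)} = -4 + v$ ($d{\left(v \right)} = v - 4 = -4 + v$)
$\left(d{\left(x{\left(0 \right)} \right)} - 303\right) \left(-55\right) - \left(137959 - -169663\right) = \left(\left(-4 + 2 \cdot 0 \frac{1}{5 + 0}\right) - 303\right) \left(-55\right) - \left(137959 - -169663\right) = \left(\left(-4 + 2 \cdot 0 \cdot \frac{1}{5}\right) - 303\right) \left(-55\right) - \left(137959 + 169663\right) = \left(\left(-4 + 2 \cdot 0 \cdot \frac{1}{5}\right) - 303\right) \left(-55\right) - 307622 = \left(\left(-4 + 0\right) - 303\right) \left(-55\right) - 307622 = \left(-4 - 303\right) \left(-55\right) - 307622 = \left(-307\right) \left(-55\right) - 307622 = 16885 - 307622 = -290737$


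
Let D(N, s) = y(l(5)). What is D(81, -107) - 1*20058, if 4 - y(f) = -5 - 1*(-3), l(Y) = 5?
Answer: -20052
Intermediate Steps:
y(f) = 6 (y(f) = 4 - (-5 - 1*(-3)) = 4 - (-5 + 3) = 4 - 1*(-2) = 4 + 2 = 6)
D(N, s) = 6
D(81, -107) - 1*20058 = 6 - 1*20058 = 6 - 20058 = -20052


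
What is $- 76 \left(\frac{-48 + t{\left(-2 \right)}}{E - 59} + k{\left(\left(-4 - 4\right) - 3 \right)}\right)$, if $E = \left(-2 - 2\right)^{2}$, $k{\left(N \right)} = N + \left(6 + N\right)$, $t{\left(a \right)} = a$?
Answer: $\frac{48488}{43} \approx 1127.6$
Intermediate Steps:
$k{\left(N \right)} = 6 + 2 N$
$E = 16$ ($E = \left(-4\right)^{2} = 16$)
$- 76 \left(\frac{-48 + t{\left(-2 \right)}}{E - 59} + k{\left(\left(-4 - 4\right) - 3 \right)}\right) = - 76 \left(\frac{-48 - 2}{16 - 59} + \left(6 + 2 \left(\left(-4 - 4\right) - 3\right)\right)\right) = - 76 \left(- \frac{50}{-43} + \left(6 + 2 \left(-8 - 3\right)\right)\right) = - 76 \left(\left(-50\right) \left(- \frac{1}{43}\right) + \left(6 + 2 \left(-11\right)\right)\right) = - 76 \left(\frac{50}{43} + \left(6 - 22\right)\right) = - 76 \left(\frac{50}{43} - 16\right) = \left(-76\right) \left(- \frac{638}{43}\right) = \frac{48488}{43}$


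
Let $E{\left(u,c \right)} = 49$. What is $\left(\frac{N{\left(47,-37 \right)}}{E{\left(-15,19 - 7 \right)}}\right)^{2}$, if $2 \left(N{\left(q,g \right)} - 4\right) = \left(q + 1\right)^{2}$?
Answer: $\frac{1336336}{2401} \approx 556.57$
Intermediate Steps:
$N{\left(q,g \right)} = 4 + \frac{\left(1 + q\right)^{2}}{2}$ ($N{\left(q,g \right)} = 4 + \frac{\left(q + 1\right)^{2}}{2} = 4 + \frac{\left(1 + q\right)^{2}}{2}$)
$\left(\frac{N{\left(47,-37 \right)}}{E{\left(-15,19 - 7 \right)}}\right)^{2} = \left(\frac{4 + \frac{\left(1 + 47\right)^{2}}{2}}{49}\right)^{2} = \left(\left(4 + \frac{48^{2}}{2}\right) \frac{1}{49}\right)^{2} = \left(\left(4 + \frac{1}{2} \cdot 2304\right) \frac{1}{49}\right)^{2} = \left(\left(4 + 1152\right) \frac{1}{49}\right)^{2} = \left(1156 \cdot \frac{1}{49}\right)^{2} = \left(\frac{1156}{49}\right)^{2} = \frac{1336336}{2401}$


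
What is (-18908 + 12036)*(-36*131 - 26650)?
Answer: 215547152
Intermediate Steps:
(-18908 + 12036)*(-36*131 - 26650) = -6872*(-4716 - 26650) = -6872*(-31366) = 215547152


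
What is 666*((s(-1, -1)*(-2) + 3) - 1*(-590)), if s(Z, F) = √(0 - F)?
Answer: 393606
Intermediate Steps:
s(Z, F) = √(-F)
666*((s(-1, -1)*(-2) + 3) - 1*(-590)) = 666*((√(-1*(-1))*(-2) + 3) - 1*(-590)) = 666*((√1*(-2) + 3) + 590) = 666*((1*(-2) + 3) + 590) = 666*((-2 + 3) + 590) = 666*(1 + 590) = 666*591 = 393606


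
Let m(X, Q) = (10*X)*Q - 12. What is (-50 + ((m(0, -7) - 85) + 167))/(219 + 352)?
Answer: 20/571 ≈ 0.035026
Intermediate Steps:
m(X, Q) = -12 + 10*Q*X (m(X, Q) = 10*Q*X - 12 = -12 + 10*Q*X)
(-50 + ((m(0, -7) - 85) + 167))/(219 + 352) = (-50 + (((-12 + 10*(-7)*0) - 85) + 167))/(219 + 352) = (-50 + (((-12 + 0) - 85) + 167))/571 = (-50 + ((-12 - 85) + 167))*(1/571) = (-50 + (-97 + 167))*(1/571) = (-50 + 70)*(1/571) = 20*(1/571) = 20/571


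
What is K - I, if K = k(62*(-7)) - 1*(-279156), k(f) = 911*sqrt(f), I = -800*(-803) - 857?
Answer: -362387 + 911*I*sqrt(434) ≈ -3.6239e+5 + 18979.0*I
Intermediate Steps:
I = 641543 (I = 642400 - 857 = 641543)
K = 279156 + 911*I*sqrt(434) (K = 911*sqrt(62*(-7)) - 1*(-279156) = 911*sqrt(-434) + 279156 = 911*(I*sqrt(434)) + 279156 = 911*I*sqrt(434) + 279156 = 279156 + 911*I*sqrt(434) ≈ 2.7916e+5 + 18979.0*I)
K - I = (279156 + 911*I*sqrt(434)) - 1*641543 = (279156 + 911*I*sqrt(434)) - 641543 = -362387 + 911*I*sqrt(434)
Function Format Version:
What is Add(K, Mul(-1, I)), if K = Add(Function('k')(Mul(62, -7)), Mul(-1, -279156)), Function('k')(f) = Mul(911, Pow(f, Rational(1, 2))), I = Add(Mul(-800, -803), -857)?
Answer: Add(-362387, Mul(911, I, Pow(434, Rational(1, 2)))) ≈ Add(-3.6239e+5, Mul(18979., I))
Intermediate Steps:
I = 641543 (I = Add(642400, -857) = 641543)
K = Add(279156, Mul(911, I, Pow(434, Rational(1, 2)))) (K = Add(Mul(911, Pow(Mul(62, -7), Rational(1, 2))), Mul(-1, -279156)) = Add(Mul(911, Pow(-434, Rational(1, 2))), 279156) = Add(Mul(911, Mul(I, Pow(434, Rational(1, 2)))), 279156) = Add(Mul(911, I, Pow(434, Rational(1, 2))), 279156) = Add(279156, Mul(911, I, Pow(434, Rational(1, 2)))) ≈ Add(2.7916e+5, Mul(18979., I)))
Add(K, Mul(-1, I)) = Add(Add(279156, Mul(911, I, Pow(434, Rational(1, 2)))), Mul(-1, 641543)) = Add(Add(279156, Mul(911, I, Pow(434, Rational(1, 2)))), -641543) = Add(-362387, Mul(911, I, Pow(434, Rational(1, 2))))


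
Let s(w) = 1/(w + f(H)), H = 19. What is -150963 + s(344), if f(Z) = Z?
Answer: -54799568/363 ≈ -1.5096e+5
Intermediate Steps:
s(w) = 1/(19 + w) (s(w) = 1/(w + 19) = 1/(19 + w))
-150963 + s(344) = -150963 + 1/(19 + 344) = -150963 + 1/363 = -54799568/363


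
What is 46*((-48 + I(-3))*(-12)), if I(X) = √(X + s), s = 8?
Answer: 26496 - 552*√5 ≈ 25262.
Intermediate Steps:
I(X) = √(8 + X) (I(X) = √(X + 8) = √(8 + X))
46*((-48 + I(-3))*(-12)) = 46*((-48 + √(8 - 3))*(-12)) = 46*((-48 + √5)*(-12)) = 46*(576 - 12*√5) = 26496 - 552*√5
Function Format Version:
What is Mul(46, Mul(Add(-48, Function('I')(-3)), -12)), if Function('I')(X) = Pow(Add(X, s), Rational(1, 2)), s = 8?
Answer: Add(26496, Mul(-552, Pow(5, Rational(1, 2)))) ≈ 25262.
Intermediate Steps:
Function('I')(X) = Pow(Add(8, X), Rational(1, 2)) (Function('I')(X) = Pow(Add(X, 8), Rational(1, 2)) = Pow(Add(8, X), Rational(1, 2)))
Mul(46, Mul(Add(-48, Function('I')(-3)), -12)) = Mul(46, Mul(Add(-48, Pow(Add(8, -3), Rational(1, 2))), -12)) = Mul(46, Mul(Add(-48, Pow(5, Rational(1, 2))), -12)) = Mul(46, Add(576, Mul(-12, Pow(5, Rational(1, 2))))) = Add(26496, Mul(-552, Pow(5, Rational(1, 2))))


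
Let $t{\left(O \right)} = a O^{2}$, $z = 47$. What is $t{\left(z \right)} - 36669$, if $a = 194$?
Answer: $391877$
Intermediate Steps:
$t{\left(O \right)} = 194 O^{2}$
$t{\left(z \right)} - 36669 = 194 \cdot 47^{2} - 36669 = 194 \cdot 2209 - 36669 = 428546 - 36669 = 391877$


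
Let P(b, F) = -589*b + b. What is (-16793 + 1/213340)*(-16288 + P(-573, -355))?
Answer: -287179125880421/53335 ≈ -5.3844e+9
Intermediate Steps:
P(b, F) = -588*b
(-16793 + 1/213340)*(-16288 + P(-573, -355)) = (-16793 + 1/213340)*(-16288 - 588*(-573)) = (-16793 + 1/213340)*(-16288 + 336924) = -3582618619/213340*320636 = -287179125880421/53335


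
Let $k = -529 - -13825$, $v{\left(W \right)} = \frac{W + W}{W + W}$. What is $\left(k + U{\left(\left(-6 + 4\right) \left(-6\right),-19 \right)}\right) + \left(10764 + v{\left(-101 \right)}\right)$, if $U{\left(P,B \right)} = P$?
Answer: $24073$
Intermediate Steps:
$v{\left(W \right)} = 1$ ($v{\left(W \right)} = \frac{2 W}{2 W} = 2 W \frac{1}{2 W} = 1$)
$k = 13296$ ($k = -529 + 13825 = 13296$)
$\left(k + U{\left(\left(-6 + 4\right) \left(-6\right),-19 \right)}\right) + \left(10764 + v{\left(-101 \right)}\right) = \left(13296 + \left(-6 + 4\right) \left(-6\right)\right) + \left(10764 + 1\right) = \left(13296 - -12\right) + 10765 = \left(13296 + 12\right) + 10765 = 13308 + 10765 = 24073$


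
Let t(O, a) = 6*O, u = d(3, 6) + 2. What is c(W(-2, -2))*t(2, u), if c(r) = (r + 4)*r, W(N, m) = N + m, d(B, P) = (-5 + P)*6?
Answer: 0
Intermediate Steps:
d(B, P) = -30 + 6*P
c(r) = r*(4 + r) (c(r) = (4 + r)*r = r*(4 + r))
u = 8 (u = (-30 + 6*6) + 2 = (-30 + 36) + 2 = 6 + 2 = 8)
c(W(-2, -2))*t(2, u) = ((-2 - 2)*(4 + (-2 - 2)))*(6*2) = -4*(4 - 4)*12 = -4*0*12 = 0*12 = 0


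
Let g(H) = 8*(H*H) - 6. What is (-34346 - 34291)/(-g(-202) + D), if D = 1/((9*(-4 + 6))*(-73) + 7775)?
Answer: 147821219/703012795 ≈ 0.21027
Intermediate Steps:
g(H) = -6 + 8*H**2 (g(H) = 8*H**2 - 6 = -6 + 8*H**2)
D = 1/6461 (D = 1/((9*2)*(-73) + 7775) = 1/(18*(-73) + 7775) = 1/(-1314 + 7775) = 1/6461 ≈ 0.00015477)
(-34346 - 34291)/(-g(-202) + D) = (-34346 - 34291)/(-(-6 + 8*(-202)**2) + 1/6461) = -68637/(-(-6 + 8*40804) + 1/6461) = -68637/(-(-6 + 326432) + 1/6461) = -68637/(-1*326426 + 1/6461) = -68637/(-326426 + 1/6461) = -68637/(-2109038385/6461) = -68637*(-6461/2109038385) = 147821219/703012795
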